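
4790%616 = 478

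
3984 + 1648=5632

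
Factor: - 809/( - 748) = 2^( - 2)*11^( - 1)*17^(  -  1 )* 809^1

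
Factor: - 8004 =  - 2^2*3^1*23^1*29^1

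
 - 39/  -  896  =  39/896=0.04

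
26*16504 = 429104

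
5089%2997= 2092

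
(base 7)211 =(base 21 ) 51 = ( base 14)78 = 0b1101010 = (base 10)106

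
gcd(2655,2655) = 2655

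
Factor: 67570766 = 2^1*33785383^1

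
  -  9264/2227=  - 5 + 1871/2227= - 4.16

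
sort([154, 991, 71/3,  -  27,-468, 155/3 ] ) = [ - 468,-27,71/3,155/3, 154 , 991 ] 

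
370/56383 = 370/56383 =0.01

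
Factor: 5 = 5^1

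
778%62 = 34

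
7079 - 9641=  - 2562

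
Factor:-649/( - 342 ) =2^( - 1)*3^ (- 2)*11^1* 19^( - 1)*59^1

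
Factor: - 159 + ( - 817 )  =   - 2^4*61^1 = - 976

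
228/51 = 76/17=4.47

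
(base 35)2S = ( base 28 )3E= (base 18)58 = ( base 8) 142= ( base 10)98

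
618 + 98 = 716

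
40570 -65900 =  - 25330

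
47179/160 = 294 + 139/160 =294.87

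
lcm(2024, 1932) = 42504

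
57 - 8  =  49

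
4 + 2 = 6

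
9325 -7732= 1593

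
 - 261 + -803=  - 1064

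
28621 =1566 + 27055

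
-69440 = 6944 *(-10) 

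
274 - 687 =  - 413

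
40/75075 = 8/15015 = 0.00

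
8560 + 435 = 8995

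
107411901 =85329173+22082728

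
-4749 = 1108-5857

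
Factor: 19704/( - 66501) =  - 2^3 * 3^ ( - 3) =-8/27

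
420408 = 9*46712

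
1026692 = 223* 4604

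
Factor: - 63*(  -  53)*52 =173628 = 2^2*  3^2 *7^1*13^1*53^1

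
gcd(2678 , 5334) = 2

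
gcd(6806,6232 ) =82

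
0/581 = 0 = 0.00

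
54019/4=13504 + 3/4 =13504.75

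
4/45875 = 4/45875 = 0.00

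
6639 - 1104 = 5535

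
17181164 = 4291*4004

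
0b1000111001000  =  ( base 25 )772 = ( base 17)FCD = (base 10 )4552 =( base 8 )10710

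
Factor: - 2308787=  - 13^1*17^1*31^1 *337^1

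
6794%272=266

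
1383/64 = 21  +  39/64= 21.61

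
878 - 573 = 305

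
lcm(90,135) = 270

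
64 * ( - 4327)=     -  276928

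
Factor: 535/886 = 2^(-1 )*5^1*107^1*443^( - 1)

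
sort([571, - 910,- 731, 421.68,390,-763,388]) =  [  -  910, - 763, - 731,  388,390,421.68  ,  571]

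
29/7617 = 29/7617 = 0.00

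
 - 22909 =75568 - 98477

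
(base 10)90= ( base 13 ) 6c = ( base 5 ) 330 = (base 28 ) 36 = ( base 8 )132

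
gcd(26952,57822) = 6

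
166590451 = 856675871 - 690085420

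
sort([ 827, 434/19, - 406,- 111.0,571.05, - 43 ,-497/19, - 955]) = [ -955,-406,- 111.0, - 43, - 497/19,434/19,571.05,827] 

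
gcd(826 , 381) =1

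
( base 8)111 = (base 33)27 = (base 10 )73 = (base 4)1021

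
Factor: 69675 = 3^1*5^2*929^1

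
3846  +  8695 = 12541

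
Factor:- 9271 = - 73^1 * 127^1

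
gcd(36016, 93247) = 1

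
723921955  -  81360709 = 642561246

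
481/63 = 7+40/63  =  7.63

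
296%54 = 26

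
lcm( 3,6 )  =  6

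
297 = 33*9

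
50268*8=402144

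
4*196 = 784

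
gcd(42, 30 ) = 6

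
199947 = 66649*3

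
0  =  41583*0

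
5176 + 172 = 5348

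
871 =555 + 316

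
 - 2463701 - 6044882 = -8508583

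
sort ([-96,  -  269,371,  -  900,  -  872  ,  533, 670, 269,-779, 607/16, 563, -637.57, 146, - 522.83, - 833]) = [ - 900, - 872, - 833,-779, - 637.57, - 522.83, - 269,-96, 607/16,146, 269,371, 533, 563,670]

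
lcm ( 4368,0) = 0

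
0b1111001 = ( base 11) 100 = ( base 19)67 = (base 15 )81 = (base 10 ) 121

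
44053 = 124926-80873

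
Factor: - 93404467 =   -  13^1*653^1*11003^1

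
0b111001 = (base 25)27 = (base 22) 2d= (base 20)2h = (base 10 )57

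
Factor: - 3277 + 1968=-1309=- 7^1*11^1*17^1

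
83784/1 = 83784=83784.00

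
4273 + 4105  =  8378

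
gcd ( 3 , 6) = 3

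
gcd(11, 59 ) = 1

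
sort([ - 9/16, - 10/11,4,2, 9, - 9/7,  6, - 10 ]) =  [ - 10, - 9/7, - 10/11, - 9/16, 2,4, 6,9 ]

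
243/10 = 24 + 3/10 = 24.30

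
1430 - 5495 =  - 4065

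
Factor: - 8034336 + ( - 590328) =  - 8624664  =  - 2^3 * 3^3*39929^1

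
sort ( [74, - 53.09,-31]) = [-53.09, - 31,74]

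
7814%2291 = 941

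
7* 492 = 3444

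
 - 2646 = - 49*54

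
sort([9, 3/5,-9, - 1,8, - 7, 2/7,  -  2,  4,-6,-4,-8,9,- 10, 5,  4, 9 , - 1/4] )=[-10, - 9, - 8 ,- 7 , - 6,-4 , - 2,-1, - 1/4, 2/7,3/5, 4, 4,5,  8,9,9, 9 ]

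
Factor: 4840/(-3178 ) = - 2420/1589=-  2^2*5^1*7^( - 1 )*11^2*227^ ( - 1)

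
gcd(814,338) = 2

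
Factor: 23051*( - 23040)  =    -  2^9*3^2 * 5^1*7^1 *37^1* 89^1 = -  531095040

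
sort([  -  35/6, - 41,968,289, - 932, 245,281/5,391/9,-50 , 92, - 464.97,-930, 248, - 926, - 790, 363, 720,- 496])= [ - 932, - 930, - 926, - 790, - 496, - 464.97,- 50,- 41, - 35/6, 391/9,281/5,92,245,  248,289,363,720, 968]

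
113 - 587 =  - 474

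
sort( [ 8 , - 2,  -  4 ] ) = [ - 4, - 2,8 ]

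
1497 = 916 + 581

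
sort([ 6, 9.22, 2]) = [2, 6 , 9.22 ] 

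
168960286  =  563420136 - 394459850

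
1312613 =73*17981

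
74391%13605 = 6366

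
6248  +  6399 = 12647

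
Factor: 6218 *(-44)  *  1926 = - 526938192 = - 2^4 *3^2*11^1*107^1*3109^1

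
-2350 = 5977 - 8327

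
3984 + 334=4318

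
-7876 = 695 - 8571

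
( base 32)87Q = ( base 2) 10000011111010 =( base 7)33420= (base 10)8442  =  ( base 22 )H9G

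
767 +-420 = 347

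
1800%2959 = 1800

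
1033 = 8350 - 7317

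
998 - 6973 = -5975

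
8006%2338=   992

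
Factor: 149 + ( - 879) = - 730= -2^1*5^1 *73^1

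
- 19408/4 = -4852 = - 4852.00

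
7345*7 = 51415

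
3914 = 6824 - 2910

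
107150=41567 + 65583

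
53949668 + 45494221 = 99443889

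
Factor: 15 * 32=2^5 * 3^1 * 5^1= 480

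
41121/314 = 41121/314 = 130.96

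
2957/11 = 268 +9/11 = 268.82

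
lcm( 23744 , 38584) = 308672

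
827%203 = 15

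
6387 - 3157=3230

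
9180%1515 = 90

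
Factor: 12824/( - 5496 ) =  - 3^( - 1 )*7^1 = - 7/3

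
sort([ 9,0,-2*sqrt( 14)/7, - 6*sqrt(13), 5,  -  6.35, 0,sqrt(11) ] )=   [  -  6 *sqrt( 13 ),  -  6.35, - 2*sqrt(14 )/7,0 , 0, sqrt(  11),5, 9] 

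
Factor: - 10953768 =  - 2^3 * 3^1*7^1*113^1* 577^1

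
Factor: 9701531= 7^1*43^1*167^1*193^1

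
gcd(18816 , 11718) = 42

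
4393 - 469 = 3924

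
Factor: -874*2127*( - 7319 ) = 13606006362 = 2^1 * 3^1 * 13^1 * 19^1 * 23^1*563^1*709^1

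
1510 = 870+640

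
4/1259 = 4/1259 = 0.00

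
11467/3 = 3822 + 1/3 = 3822.33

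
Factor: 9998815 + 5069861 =15068676 = 2^2*3^1*7^4 * 523^1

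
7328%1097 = 746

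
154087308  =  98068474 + 56018834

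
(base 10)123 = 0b1111011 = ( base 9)146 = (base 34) 3L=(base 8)173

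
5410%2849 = 2561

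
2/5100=1/2550 = 0.00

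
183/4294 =183/4294 = 0.04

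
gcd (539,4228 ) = 7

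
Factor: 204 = 2^2*3^1*17^1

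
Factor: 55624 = 2^3*17^1*409^1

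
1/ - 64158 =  - 1/64158 = - 0.00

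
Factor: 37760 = 2^7*5^1*59^1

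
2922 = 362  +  2560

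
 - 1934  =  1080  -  3014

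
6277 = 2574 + 3703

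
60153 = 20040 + 40113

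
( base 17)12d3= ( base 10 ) 5715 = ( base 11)4326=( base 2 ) 1011001010011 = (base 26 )8BL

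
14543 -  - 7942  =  22485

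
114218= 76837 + 37381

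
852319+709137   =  1561456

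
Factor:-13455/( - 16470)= 299/366 = 2^( -1)*3^( - 1) *13^1*23^1*61^( - 1)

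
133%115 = 18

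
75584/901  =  75584/901 = 83.89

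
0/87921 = 0 =0.00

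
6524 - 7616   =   - 1092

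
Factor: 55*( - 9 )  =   - 495 = - 3^2*5^1*11^1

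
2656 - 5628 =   -  2972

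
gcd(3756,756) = 12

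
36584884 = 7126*5134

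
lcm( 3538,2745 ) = 159210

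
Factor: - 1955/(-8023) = 5^1*17^1 *23^1*71^( - 1)* 113^( - 1)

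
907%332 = 243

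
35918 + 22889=58807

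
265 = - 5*( - 53 )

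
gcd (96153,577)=1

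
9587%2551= 1934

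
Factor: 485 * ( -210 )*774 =-2^2*3^3*5^2*7^1*43^1*97^1= -  78831900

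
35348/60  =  8837/15 = 589.13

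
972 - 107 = 865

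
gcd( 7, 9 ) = 1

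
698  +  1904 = 2602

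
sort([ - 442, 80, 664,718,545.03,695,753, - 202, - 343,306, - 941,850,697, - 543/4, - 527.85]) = [ - 941, - 527.85, - 442, - 343, - 202, - 543/4,80 , 306,545.03,664 , 695,697,718, 753, 850]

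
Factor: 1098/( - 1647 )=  - 2/3 = - 2^1 * 3^( - 1) 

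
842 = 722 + 120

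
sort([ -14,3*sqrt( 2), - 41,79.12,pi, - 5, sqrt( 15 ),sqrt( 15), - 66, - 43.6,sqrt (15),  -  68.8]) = [ - 68.8, - 66, - 43.6, - 41, - 14,-5,pi, sqrt( 15),sqrt( 15 ), sqrt(15),3*sqrt (2),79.12]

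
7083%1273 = 718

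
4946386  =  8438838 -3492452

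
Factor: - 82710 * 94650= - 2^2*3^3*5^3*631^1 * 919^1 = - 7828501500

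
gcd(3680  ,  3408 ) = 16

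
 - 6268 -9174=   -  15442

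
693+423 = 1116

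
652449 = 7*93207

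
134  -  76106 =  - 75972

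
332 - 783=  -451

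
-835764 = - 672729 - 163035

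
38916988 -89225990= - 50309002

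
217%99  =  19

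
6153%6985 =6153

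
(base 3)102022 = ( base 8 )461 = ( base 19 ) g1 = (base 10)305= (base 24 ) CH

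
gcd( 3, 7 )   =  1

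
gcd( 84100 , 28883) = 1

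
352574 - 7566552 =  - 7213978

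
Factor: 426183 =3^1*142061^1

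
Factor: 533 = 13^1*41^1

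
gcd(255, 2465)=85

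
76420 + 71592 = 148012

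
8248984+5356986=13605970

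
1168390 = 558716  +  609674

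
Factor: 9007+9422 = 18429 = 3^1*6143^1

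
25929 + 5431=31360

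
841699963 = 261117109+580582854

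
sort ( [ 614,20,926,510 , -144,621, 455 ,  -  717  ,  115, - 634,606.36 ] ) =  [ - 717,-634, - 144,20,115, 455,510,606.36, 614,621 , 926 ]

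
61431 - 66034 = -4603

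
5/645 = 1/129=0.01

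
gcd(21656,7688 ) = 8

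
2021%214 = 95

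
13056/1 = 13056 = 13056.00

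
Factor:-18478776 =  - 2^3*3^1*151^1 * 5099^1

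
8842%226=28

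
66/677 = 66/677=0.10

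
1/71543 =1/71543 = 0.00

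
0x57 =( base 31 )2P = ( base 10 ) 87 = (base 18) 4f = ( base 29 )30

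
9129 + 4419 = 13548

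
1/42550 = 1/42550 = 0.00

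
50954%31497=19457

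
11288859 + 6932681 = 18221540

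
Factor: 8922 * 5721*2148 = 2^3*3^3*179^1*1487^1*1907^1  =  109639852776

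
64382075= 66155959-1773884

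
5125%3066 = 2059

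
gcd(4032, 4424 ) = 56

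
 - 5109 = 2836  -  7945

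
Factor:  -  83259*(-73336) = 6105882024= 2^3* 3^2*11^1*29^2*89^1* 103^1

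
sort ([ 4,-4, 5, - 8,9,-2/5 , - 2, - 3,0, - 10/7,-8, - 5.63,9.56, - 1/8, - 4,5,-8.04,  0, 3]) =[  -  8.04, -8, -8, - 5.63, - 4, - 4, - 3,-2,-10/7, - 2/5, - 1/8,0,0, 3, 4,5,5,9, 9.56]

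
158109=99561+58548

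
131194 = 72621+58573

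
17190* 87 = 1495530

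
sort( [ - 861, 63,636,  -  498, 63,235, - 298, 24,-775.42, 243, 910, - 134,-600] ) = [ - 861, - 775.42, - 600, - 498,-298, - 134,24, 63,  63, 235,243, 636, 910 ]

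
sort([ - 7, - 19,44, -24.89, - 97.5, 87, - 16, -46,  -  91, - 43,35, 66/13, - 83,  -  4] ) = [  -  97.5,-91, - 83, - 46 ,  -  43,  -  24.89,  -  19,-16, - 7, - 4 , 66/13, 35,44,87]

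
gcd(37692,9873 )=9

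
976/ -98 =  - 488/49 = -  9.96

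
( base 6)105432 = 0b10001100111100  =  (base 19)15IE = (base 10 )9020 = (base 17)1E3A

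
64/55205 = 64/55205= 0.00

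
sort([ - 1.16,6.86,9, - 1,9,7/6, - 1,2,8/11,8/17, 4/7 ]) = [- 1.16, - 1, - 1,8/17, 4/7, 8/11 , 7/6,2,6.86, 9, 9 ] 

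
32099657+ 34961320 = 67060977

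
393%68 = 53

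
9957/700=9957/700=14.22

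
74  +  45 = 119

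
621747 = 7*88821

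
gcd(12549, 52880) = 1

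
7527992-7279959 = 248033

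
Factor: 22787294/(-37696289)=  -  2^1*31^1*157^1*2341^1 * 37696289^ ( - 1 )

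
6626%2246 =2134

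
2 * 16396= 32792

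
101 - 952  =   - 851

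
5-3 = 2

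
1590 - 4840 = - 3250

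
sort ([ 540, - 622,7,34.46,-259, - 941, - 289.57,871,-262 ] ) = [-941, - 622, - 289.57, - 262, - 259,7,  34.46 , 540,871]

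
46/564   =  23/282 = 0.08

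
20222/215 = 20222/215 = 94.06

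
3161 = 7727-4566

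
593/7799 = 593/7799 =0.08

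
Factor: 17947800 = 2^3*3^2*5^2*13^2*59^1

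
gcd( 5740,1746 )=2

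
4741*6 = 28446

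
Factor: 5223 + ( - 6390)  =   - 1167 = - 3^1*389^1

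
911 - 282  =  629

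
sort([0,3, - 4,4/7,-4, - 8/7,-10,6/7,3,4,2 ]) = [ - 10,-4 , - 4, - 8/7,0,4/7, 6/7 , 2,3, 3,4]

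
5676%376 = 36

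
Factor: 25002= 2^1*3^3*463^1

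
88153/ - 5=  - 17631 + 2/5  =  -  17630.60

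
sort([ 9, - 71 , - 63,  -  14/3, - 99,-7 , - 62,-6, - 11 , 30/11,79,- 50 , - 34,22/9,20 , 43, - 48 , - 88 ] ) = [ - 99, - 88,-71, - 63, - 62, - 50, - 48, - 34,-11,- 7, -6, - 14/3,22/9 , 30/11,9,  20,  43,79 ]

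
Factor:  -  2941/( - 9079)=7^ ( - 1)*17^1*173^1*1297^( - 1)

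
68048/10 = 34024/5 = 6804.80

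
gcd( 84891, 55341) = 3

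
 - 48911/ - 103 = 474 + 89/103  =  474.86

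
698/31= 22 + 16/31  =  22.52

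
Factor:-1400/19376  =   - 2^ (  -  1) *5^2*173^( - 1)= - 25/346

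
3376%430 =366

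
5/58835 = 1/11767 = 0.00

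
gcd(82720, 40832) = 352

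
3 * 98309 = 294927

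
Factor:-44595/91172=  - 2^(  -  2)*3^2*5^1*23^(-1)=-45/92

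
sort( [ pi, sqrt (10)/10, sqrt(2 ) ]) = [ sqrt(10) /10,sqrt( 2 ),pi]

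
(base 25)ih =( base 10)467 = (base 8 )723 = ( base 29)G3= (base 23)K7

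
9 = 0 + 9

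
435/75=5 + 4/5  =  5.80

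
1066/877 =1 + 189/877 = 1.22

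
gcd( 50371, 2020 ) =1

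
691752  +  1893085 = 2584837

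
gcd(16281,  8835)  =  3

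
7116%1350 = 366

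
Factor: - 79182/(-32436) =2^ ( - 1)* 17^( - 1)*83^1=83/34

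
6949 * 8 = 55592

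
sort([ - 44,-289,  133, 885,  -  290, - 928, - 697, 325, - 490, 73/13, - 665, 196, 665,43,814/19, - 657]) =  [- 928, - 697, - 665, - 657,  -  490, - 290, - 289, - 44, 73/13,  814/19,  43,133,196, 325, 665, 885]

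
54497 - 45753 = 8744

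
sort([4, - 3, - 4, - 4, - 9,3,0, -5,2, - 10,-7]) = [ - 10, - 9, - 7, - 5, - 4, - 4,-3, 0,2,3, 4] 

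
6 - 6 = 0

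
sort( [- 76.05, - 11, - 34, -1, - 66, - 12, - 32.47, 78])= [ - 76.05, - 66, - 34, - 32.47, - 12,-11, - 1, 78 ]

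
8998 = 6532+2466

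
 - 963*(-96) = 92448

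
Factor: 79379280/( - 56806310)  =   - 2^3*3^2*11^(-1)*41^1*2689^1*516421^( - 1) = -7937928/5680631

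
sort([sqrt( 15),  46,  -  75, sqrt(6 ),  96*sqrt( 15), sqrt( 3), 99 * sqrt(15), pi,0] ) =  [ - 75, 0, sqrt( 3) , sqrt(6 ),pi,  sqrt(15),46,96 * sqrt ( 15 ), 99 * sqrt (15)] 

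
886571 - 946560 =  - 59989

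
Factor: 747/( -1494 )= - 2^( - 1 )= - 1/2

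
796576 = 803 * 992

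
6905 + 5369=12274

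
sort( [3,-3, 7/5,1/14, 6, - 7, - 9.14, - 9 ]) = [-9.14,-9 , - 7, - 3, 1/14, 7/5, 3,6]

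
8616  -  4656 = 3960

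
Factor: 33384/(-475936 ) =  - 2^( - 2)*3^1 * 13^1*139^( - 1) = - 39/556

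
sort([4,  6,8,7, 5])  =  [ 4,5, 6, 7, 8]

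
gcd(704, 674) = 2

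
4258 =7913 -3655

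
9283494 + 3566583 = 12850077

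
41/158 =41/158=0.26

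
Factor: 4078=2^1*2039^1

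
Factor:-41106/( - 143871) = 2^1*7^(-1 )  =  2/7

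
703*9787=6880261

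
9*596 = 5364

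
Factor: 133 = 7^1*19^1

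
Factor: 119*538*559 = 35788298 = 2^1*7^1*13^1*17^1* 43^1*269^1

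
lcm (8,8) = 8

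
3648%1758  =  132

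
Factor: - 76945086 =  - 2^1*3^3*59^1*24151^1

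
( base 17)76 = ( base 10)125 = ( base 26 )4L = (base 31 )41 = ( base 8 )175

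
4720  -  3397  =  1323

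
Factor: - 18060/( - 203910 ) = 86/971 = 2^1*43^1*971^( -1) 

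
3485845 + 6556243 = 10042088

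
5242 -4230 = 1012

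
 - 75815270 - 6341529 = -82156799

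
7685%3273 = 1139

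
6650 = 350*19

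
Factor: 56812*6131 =2^2*7^1*2029^1*6131^1= 348314372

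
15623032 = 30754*508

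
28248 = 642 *44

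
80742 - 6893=73849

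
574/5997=574/5997  =  0.10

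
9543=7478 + 2065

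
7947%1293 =189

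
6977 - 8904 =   -  1927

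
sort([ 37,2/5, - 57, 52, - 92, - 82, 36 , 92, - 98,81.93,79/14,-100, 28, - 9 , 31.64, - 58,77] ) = [ - 100,  -  98,  -  92, - 82,-58,  -  57,-9,2/5, 79/14,28 , 31.64,36,37,52,77,81.93,  92] 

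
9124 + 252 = 9376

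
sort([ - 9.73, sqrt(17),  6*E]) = [ - 9.73,sqrt(17), 6*E]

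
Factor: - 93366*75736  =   - 2^4* 3^3*7^1*13^1*19^1*9467^1 = - 7071167376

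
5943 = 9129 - 3186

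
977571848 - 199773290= 777798558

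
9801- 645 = 9156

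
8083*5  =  40415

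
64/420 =16/105=0.15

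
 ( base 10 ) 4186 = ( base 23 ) 7L0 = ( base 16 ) 105a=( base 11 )3166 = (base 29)4SA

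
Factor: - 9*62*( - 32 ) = 17856 = 2^6*3^2*31^1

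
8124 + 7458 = 15582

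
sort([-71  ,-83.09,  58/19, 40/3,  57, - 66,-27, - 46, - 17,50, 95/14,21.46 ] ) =[-83.09, - 71, - 66 , - 46,-27, - 17, 58/19, 95/14,40/3,21.46 , 50, 57] 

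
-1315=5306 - 6621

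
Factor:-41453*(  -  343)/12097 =14218379/12097 = 7^3*12097^(  -  1) * 41453^1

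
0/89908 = 0=0.00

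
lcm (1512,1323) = 10584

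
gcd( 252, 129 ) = 3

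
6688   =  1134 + 5554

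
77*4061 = 312697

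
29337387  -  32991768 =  - 3654381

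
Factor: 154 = 2^1 * 7^1*11^1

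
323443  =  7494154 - 7170711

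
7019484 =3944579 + 3074905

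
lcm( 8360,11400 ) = 125400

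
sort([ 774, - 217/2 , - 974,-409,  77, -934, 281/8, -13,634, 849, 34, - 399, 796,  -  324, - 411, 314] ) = [ - 974, - 934, - 411, - 409 , - 399,-324,  -  217/2, - 13, 34, 281/8 , 77, 314,634, 774,796, 849 ]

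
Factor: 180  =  2^2*3^2*5^1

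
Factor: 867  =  3^1 * 17^2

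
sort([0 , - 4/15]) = [ - 4/15,0]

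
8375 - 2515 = 5860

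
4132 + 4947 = 9079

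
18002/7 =18002/7 = 2571.71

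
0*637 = 0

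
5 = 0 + 5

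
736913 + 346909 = 1083822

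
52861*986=52120946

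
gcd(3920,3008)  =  16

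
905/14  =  905/14= 64.64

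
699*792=553608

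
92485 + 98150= 190635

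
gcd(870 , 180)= 30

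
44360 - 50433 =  - 6073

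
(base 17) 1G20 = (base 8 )22543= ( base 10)9571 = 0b10010101100011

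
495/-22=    - 23 +1/2  =  - 22.50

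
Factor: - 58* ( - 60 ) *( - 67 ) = -2^3*3^1*5^1*29^1*67^1 = -  233160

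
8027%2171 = 1514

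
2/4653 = 2/4653 = 0.00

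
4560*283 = 1290480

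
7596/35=217 + 1/35 = 217.03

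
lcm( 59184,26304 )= 236736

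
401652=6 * 66942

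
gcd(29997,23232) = 33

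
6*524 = 3144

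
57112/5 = 57112/5 = 11422.40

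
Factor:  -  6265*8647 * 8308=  - 450073064140 = -2^2*5^1*7^1*31^1*67^1*179^1*8647^1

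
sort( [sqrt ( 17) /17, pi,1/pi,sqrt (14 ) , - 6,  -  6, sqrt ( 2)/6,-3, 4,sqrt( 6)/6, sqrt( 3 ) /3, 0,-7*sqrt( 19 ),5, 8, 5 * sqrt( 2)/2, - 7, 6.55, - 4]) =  [  -  7*sqrt(19), - 7, - 6,- 6,  -  4 , - 3, 0, sqrt(2)/6,sqrt (17 )/17,1/pi,sqrt( 6)/6 , sqrt(3) /3 , pi,5 * sqrt( 2 ) /2, sqrt( 14 ),4, 5, 6.55,8] 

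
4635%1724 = 1187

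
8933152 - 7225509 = 1707643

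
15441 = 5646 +9795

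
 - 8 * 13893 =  - 111144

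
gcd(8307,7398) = 9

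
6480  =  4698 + 1782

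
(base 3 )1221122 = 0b10110001101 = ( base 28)1ML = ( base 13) 854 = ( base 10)1421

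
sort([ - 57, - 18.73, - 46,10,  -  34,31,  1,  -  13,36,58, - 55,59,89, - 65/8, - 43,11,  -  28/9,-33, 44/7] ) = [ - 57, - 55, - 46, - 43, - 34, - 33,-18.73, - 13, - 65/8, - 28/9, 1  ,  44/7,10, 11,31,36,58,59,89] 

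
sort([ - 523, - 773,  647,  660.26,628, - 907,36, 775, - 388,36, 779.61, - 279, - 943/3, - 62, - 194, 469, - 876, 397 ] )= [ - 907, - 876, - 773, - 523, - 388,  -  943/3, - 279, -194, - 62,36,  36 , 397, 469, 628, 647, 660.26, 775,  779.61]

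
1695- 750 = 945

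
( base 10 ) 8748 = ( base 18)1900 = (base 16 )222c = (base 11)6633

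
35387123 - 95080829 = -59693706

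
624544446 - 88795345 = 535749101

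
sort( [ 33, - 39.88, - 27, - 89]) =[ - 89, - 39.88, - 27, 33] 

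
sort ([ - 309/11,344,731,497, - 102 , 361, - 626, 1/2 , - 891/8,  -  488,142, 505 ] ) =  [ - 626, - 488, - 891/8, - 102,- 309/11,1/2,  142, 344,361, 497,  505,731]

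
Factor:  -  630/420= - 3/2 =-2^( - 1 )*3^1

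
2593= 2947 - 354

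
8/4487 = 8/4487 = 0.00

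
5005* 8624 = 43163120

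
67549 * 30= 2026470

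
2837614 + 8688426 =11526040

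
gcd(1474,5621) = 11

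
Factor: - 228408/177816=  - 307/239 = - 239^(-1)* 307^1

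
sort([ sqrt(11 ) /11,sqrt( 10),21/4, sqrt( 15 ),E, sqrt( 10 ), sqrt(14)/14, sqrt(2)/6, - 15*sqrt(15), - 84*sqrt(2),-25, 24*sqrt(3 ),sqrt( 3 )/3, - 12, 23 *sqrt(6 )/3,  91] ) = [ - 84*sqrt( 2),-15*sqrt( 15),- 25, - 12, sqrt( 2)/6,sqrt(14)/14,sqrt( 11)/11 , sqrt( 3 ) /3, E,sqrt ( 10),sqrt(10 ),sqrt(15),21/4,23*sqrt( 6)/3,24*sqrt( 3),91 ]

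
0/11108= 0 =0.00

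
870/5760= 29/192 =0.15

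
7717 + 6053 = 13770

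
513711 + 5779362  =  6293073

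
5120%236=164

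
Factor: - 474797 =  - 491^1*967^1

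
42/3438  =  7/573 = 0.01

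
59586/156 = 381 + 25/26 = 381.96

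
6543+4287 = 10830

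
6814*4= 27256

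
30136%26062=4074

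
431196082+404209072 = 835405154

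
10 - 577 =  - 567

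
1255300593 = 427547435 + 827753158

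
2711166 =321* 8446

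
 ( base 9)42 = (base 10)38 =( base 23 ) 1F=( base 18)22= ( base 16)26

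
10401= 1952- - 8449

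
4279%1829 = 621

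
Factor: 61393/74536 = 2^ ( - 3)*7^( - 1 ) * 11^( - 3 )*29^2*73^1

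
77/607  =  77/607=0.13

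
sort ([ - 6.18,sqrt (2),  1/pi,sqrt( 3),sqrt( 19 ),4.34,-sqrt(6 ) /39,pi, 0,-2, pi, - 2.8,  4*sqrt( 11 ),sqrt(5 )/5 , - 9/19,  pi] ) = [ - 6.18, - 2.8, -2,-9/19 , - sqrt( 6 )/39,0,1/pi,  sqrt( 5 )/5, sqrt( 2 ),  sqrt( 3), pi, pi,pi, 4.34,sqrt( 19 ),4*sqrt( 11)] 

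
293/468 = 293/468 = 0.63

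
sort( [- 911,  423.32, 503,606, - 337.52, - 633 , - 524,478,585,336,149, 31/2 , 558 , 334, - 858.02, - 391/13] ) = [ - 911, - 858.02, - 633, - 524, - 337.52, - 391/13 , 31/2,  149,  334 , 336,  423.32, 478,503,558,585,606] 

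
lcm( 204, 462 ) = 15708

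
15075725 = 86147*175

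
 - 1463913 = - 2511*583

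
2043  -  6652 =-4609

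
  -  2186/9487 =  - 1 + 7301/9487 = - 0.23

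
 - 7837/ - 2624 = 2 +2589/2624=2.99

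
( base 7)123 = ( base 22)30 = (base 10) 66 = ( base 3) 2110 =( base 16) 42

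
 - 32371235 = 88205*( - 367)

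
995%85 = 60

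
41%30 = 11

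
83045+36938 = 119983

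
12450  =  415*30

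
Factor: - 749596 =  - 2^2 * 67^1*2797^1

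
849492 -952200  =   - 102708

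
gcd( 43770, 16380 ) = 30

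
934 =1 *934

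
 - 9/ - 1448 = 9/1448 = 0.01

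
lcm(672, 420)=3360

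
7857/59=133 + 10/59 = 133.17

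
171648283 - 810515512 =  - 638867229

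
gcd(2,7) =1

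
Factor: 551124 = 2^2 * 3^9*7^1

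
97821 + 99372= 197193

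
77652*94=7299288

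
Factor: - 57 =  - 3^1*19^1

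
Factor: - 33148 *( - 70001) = 2^2*8287^1* 70001^1 = 2320393148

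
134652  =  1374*98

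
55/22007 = 55/22007 = 0.00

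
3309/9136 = 3309/9136 = 0.36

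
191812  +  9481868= 9673680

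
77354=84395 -7041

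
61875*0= 0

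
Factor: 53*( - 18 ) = - 2^1*3^2*53^1 = - 954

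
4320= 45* 96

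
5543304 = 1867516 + 3675788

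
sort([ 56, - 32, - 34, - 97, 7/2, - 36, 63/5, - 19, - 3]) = [ - 97,  -  36,  -  34, - 32,-19,-3, 7/2, 63/5,56]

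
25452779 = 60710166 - 35257387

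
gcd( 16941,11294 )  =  5647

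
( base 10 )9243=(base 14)3523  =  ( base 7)35643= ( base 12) 5423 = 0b10010000011011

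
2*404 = 808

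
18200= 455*40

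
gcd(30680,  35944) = 8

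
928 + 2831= 3759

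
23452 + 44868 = 68320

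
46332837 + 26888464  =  73221301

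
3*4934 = 14802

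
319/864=319/864 = 0.37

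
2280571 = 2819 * 809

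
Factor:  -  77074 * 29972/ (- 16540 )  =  577515482/4135 = 2^1*5^ ( - 1)*59^1*89^1*127^1*433^1*827^( - 1)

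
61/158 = 61/158 = 0.39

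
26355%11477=3401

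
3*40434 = 121302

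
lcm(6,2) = 6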